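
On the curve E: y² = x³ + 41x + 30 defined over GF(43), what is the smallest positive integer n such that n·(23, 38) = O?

2P: tangent at (23, 38): λ = (3·23² + 41)/(2·38) ≡ 37/33. 33⁻¹ ≡ 30 (mod 43) since 33·30 = 990 ≡ 1, so λ ≡ 37·30 ≡ 35.
  x = λ² - 23 - 23 = 1225 - 46 ≡ 18; y = λ·(23 - 18) - 38 ≡ 8. → (18, 8)
3P: (18, 8) + (23, 38). λ = (38 - 8)/(23 - 18) ≡ 30/5 mod 43. 5⁻¹ ≡ 26 (mod 43), so λ ≡ 6.
  x = λ² - 18 - 23 = 36 - 41 ≡ 38; y = λ·(18 - 38) - 8 ≡ 1. → (38, 1)
4P: (38, 1) + (23, 38). λ = (38 - 1)/(23 - 38) ≡ 37/28 mod 43. 28⁻¹ ≡ 20 (mod 43), so λ ≡ 9.
  x = λ² - 38 - 23 = 81 - 61 ≡ 20; y = λ·(38 - 20) - 1 ≡ 32. → (20, 32)
5P: (20, 32) + (23, 38). λ = (38 - 32)/(23 - 20) ≡ 6/3 mod 43. 3⁻¹ ≡ 29 (mod 43), so λ ≡ 2.
  x = λ² - 20 - 23 = 4 - 43 ≡ 4; y = λ·(20 - 4) - 32 ≡ 0. → (4, 0)
6P: (4, 0) + (23, 38). λ = (38 - 0)/(23 - 4) ≡ 38/19 mod 43. 19⁻¹ ≡ 34 (mod 43) since 19·34 = 646 ≡ 1, so λ ≡ 2.
  x = λ² - 4 - 23 = 4 - 27 ≡ 20; y = λ·(4 - 20) - 0 ≡ 11. → (20, 11)
7P: (20, 11) + (23, 38). λ = (38 - 11)/(23 - 20) ≡ 27/3 mod 43. 3⁻¹ ≡ 29 (mod 43) since 3·29 = 87 ≡ 1, so λ ≡ 9.
  x = λ² - 20 - 23 = 81 - 43 ≡ 38; y = λ·(20 - 38) - 11 ≡ 42. → (38, 42)
8P: (38, 42) + (23, 38). λ = (38 - 42)/(23 - 38) ≡ 39/28 mod 43. 28⁻¹ ≡ 20 (mod 43), so λ ≡ 6.
  x = λ² - 38 - 23 = 36 - 61 ≡ 18; y = λ·(38 - 18) - 42 ≡ 35. → (18, 35)
9P: (18, 35) + (23, 38). λ = (38 - 35)/(23 - 18) ≡ 3/5 mod 43. 5⁻¹ ≡ 26 (mod 43), so λ ≡ 35.
  x = λ² - 18 - 23 = 1225 - 41 ≡ 23; y = λ·(18 - 23) - 35 ≡ 5. → (23, 5)
10P: (23, 5) + (23, 38): same x and y₁ ≡ -y₂, so the sum is O.
10P = O, so the order is 10.

10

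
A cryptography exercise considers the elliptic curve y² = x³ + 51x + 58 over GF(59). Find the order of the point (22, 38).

2P: tangent at (22, 38): λ = (3·22² + 51)/(2·38) ≡ 28/17. 17⁻¹ ≡ 7 (mod 59) since 17·7 = 119 ≡ 1, so λ ≡ 28·7 ≡ 19.
  x = λ² - 22 - 22 = 361 - 44 ≡ 22; y = λ·(22 - 22) - 38 ≡ 21. → (22, 21)
3P: (22, 21) + (22, 38): same x and y₁ ≡ -y₂, so the sum is 𝒪.
3P = 𝒪, so the order is 3.

3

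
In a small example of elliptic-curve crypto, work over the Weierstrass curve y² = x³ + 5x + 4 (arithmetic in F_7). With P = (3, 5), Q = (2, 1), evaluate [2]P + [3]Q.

(2, 6)

First 2P:
Repeated addition: build up to 2P.
2P: tangent at (3, 5): λ = (3·3² + 5)/(2·5) ≡ 4/3. 3⁻¹ ≡ 5 (mod 7), so λ ≡ 4·5 ≡ 6.
  x = λ² - 3 - 3 = 36 - 6 ≡ 2; y = λ·(3 - 2) - 5 ≡ 1. → (2, 1)
2P = (2, 1).
Next 3Q:
Repeated addition: build up to 3Q.
2Q: tangent at (2, 1): λ = (3·2² + 5)/(2·1) ≡ 3/2. 2⁻¹ ≡ 4 (mod 7), so λ ≡ 3·4 ≡ 5.
  x = λ² - 2 - 2 = 25 - 4 ≡ 0; y = λ·(2 - 0) - 1 ≡ 2. → (0, 2)
3Q: (0, 2) + (2, 1). λ = (1 - 2)/(2 - 0) ≡ 6/2 mod 7. 2⁻¹ ≡ 4 (mod 7) since 2·4 = 8 ≡ 1, so λ ≡ 3.
  x = λ² - 0 - 2 = 9 - 2 ≡ 0; y = λ·(0 - 0) - 2 ≡ 5. → (0, 5)
3Q = (0, 5).
Finally 2P + 3Q:
(2, 1) + (0, 5). λ = (5 - 1)/(0 - 2) ≡ 4/5 mod 7. 5⁻¹ ≡ 3 (mod 7), so λ ≡ 5.
  x = λ² - 2 - 0 = 25 - 2 ≡ 2; y = λ·(2 - 2) - 1 ≡ 6. → (2, 6)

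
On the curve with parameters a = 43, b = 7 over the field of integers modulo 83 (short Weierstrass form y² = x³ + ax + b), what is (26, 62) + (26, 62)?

(12, 50)

tangent at (26, 62): λ = (3·26² + 43)/(2·62) ≡ 79/41. 41⁻¹ ≡ 81 (mod 83), so λ ≡ 79·81 ≡ 8.
  x = λ² - 26 - 26 = 64 - 52 ≡ 12; y = λ·(26 - 12) - 62 ≡ 50. → (12, 50)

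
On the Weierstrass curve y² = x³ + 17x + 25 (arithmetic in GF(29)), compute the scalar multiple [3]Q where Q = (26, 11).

Repeated addition: build up to 3Q.
2Q: tangent at (26, 11): λ = (3·26² + 17)/(2·11) ≡ 15/22. 22⁻¹ ≡ 4 (mod 29), so λ ≡ 15·4 ≡ 2.
  x = λ² - 26 - 26 = 4 - 52 ≡ 10; y = λ·(26 - 10) - 11 ≡ 21. → (10, 21)
3Q: (10, 21) + (26, 11). λ = (11 - 21)/(26 - 10) ≡ 19/16 mod 29. 16⁻¹ ≡ 20 (mod 29) since 16·20 = 320 ≡ 1, so λ ≡ 3.
  x = λ² - 10 - 26 = 9 - 36 ≡ 2; y = λ·(10 - 2) - 21 ≡ 3. → (2, 3)

(2, 3)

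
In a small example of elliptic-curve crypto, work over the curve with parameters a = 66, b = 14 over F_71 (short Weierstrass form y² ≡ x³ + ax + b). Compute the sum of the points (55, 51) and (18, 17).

(55, 51) + (18, 17). λ = (17 - 51)/(18 - 55) ≡ 37/34 mod 71. 34⁻¹ ≡ 23 (mod 71), so λ ≡ 70.
  x = λ² - 55 - 18 = 4900 - 73 ≡ 70; y = λ·(55 - 70) - 51 ≡ 35. → (70, 35)

(70, 35)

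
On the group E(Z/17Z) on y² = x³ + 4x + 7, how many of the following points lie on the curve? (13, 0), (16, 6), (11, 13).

(13, 0): 0² ≡ 0, rhs ≡ 12 → off.
(16, 6): 6² ≡ 2, rhs ≡ 2 → on.
(11, 13): 13² ≡ 16, rhs ≡ 5 → off.

1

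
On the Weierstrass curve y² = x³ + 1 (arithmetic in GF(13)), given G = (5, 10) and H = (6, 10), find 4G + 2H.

First 4G:
Repeated addition: build up to 4G.
2G: tangent at (5, 10): λ = (3·5² + 0)/(2·10) ≡ 10/7. 7⁻¹ ≡ 2 (mod 13), so λ ≡ 10·2 ≡ 7.
  x = λ² - 5 - 5 = 49 - 10 ≡ 0; y = λ·(5 - 0) - 10 ≡ 12. → (0, 12)
3G: (0, 12) + (5, 10). λ = (10 - 12)/(5 - 0) ≡ 11/5 mod 13. 5⁻¹ ≡ 8 (mod 13) since 5·8 = 40 ≡ 1, so λ ≡ 10.
  x = λ² - 0 - 5 = 100 - 5 ≡ 4; y = λ·(0 - 4) - 12 ≡ 0. → (4, 0)
4G: (4, 0) + (5, 10). λ = (10 - 0)/(5 - 4) ≡ 10/1 mod 13. 1⁻¹ ≡ 1 (mod 13), so λ ≡ 10.
  x = λ² - 4 - 5 = 100 - 9 ≡ 0; y = λ·(4 - 0) - 0 ≡ 1. → (0, 1)
4G = (0, 1).
Next 2H:
Repeated addition: build up to 2H.
2H: tangent at (6, 10): λ = (3·6² + 0)/(2·10) ≡ 4/7. 7⁻¹ ≡ 2 (mod 13) since 7·2 = 14 ≡ 1, so λ ≡ 4·2 ≡ 8.
  x = λ² - 6 - 6 = 64 - 12 ≡ 0; y = λ·(6 - 0) - 10 ≡ 12. → (0, 12)
2H = (0, 12).
Finally 4G + 2H:
(0, 1) + (0, 12): same x and y₁ ≡ -y₂, so the sum is ∞.

O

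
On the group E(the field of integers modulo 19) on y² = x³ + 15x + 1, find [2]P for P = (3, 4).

tangent at (3, 4): λ = (3·3² + 15)/(2·4) ≡ 4/8. 8⁻¹ ≡ 12 (mod 19), so λ ≡ 4·12 ≡ 10.
  x = λ² - 3 - 3 = 100 - 6 ≡ 18; y = λ·(3 - 18) - 4 ≡ 17. → (18, 17)

(18, 17)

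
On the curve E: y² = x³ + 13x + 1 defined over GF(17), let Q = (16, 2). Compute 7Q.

Repeated addition: build up to 7Q.
2Q: tangent at (16, 2): λ = (3·16² + 13)/(2·2) ≡ 16/4. 4⁻¹ ≡ 13 (mod 17), so λ ≡ 16·13 ≡ 4.
  x = λ² - 16 - 16 = 16 - 32 ≡ 1; y = λ·(16 - 1) - 2 ≡ 7. → (1, 7)
3Q: (1, 7) + (16, 2). λ = (2 - 7)/(16 - 1) ≡ 12/15 mod 17. 15⁻¹ ≡ 8 (mod 17), so λ ≡ 11.
  x = λ² - 1 - 16 = 121 - 17 ≡ 2; y = λ·(1 - 2) - 7 ≡ 16. → (2, 16)
4Q: (2, 16) + (16, 2). λ = (2 - 16)/(16 - 2) ≡ 3/14 mod 17. 14⁻¹ ≡ 11 (mod 17), so λ ≡ 16.
  x = λ² - 2 - 16 = 256 - 18 ≡ 0; y = λ·(2 - 0) - 16 ≡ 16. → (0, 16)
5Q: (0, 16) + (16, 2). λ = (2 - 16)/(16 - 0) ≡ 3/16 mod 17. 16⁻¹ ≡ 16 (mod 17) since 16·16 = 256 ≡ 1, so λ ≡ 14.
  x = λ² - 0 - 16 = 196 - 16 ≡ 10; y = λ·(0 - 10) - 16 ≡ 14. → (10, 14)
6Q: (10, 14) + (16, 2). λ = (2 - 14)/(16 - 10) ≡ 5/6 mod 17. 6⁻¹ ≡ 3 (mod 17) since 6·3 = 18 ≡ 1, so λ ≡ 15.
  x = λ² - 10 - 16 = 225 - 26 ≡ 12; y = λ·(10 - 12) - 14 ≡ 7. → (12, 7)
7Q: (12, 7) + (16, 2). λ = (2 - 7)/(16 - 12) ≡ 12/4 mod 17. 4⁻¹ ≡ 13 (mod 17), so λ ≡ 3.
  x = λ² - 12 - 16 = 9 - 28 ≡ 15; y = λ·(12 - 15) - 7 ≡ 1. → (15, 1)

(15, 1)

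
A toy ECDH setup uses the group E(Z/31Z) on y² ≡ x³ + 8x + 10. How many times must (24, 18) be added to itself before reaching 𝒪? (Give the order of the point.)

2P: tangent at (24, 18): λ = (3·24² + 8)/(2·18) ≡ 0/5. 5⁻¹ ≡ 25 (mod 31) since 5·25 = 125 ≡ 1, so λ ≡ 0·25 ≡ 0.
  x = λ² - 24 - 24 = 0 - 48 ≡ 14; y = λ·(24 - 14) - 18 ≡ 13. → (14, 13)
3P: (14, 13) + (24, 18). λ = (18 - 13)/(24 - 14) ≡ 5/10 mod 31. 10⁻¹ ≡ 28 (mod 31) since 10·28 = 280 ≡ 1, so λ ≡ 16.
  x = λ² - 14 - 24 = 256 - 38 ≡ 1; y = λ·(14 - 1) - 13 ≡ 9. → (1, 9)
4P: (1, 9) + (24, 18). λ = (18 - 9)/(24 - 1) ≡ 9/23 mod 31. 23⁻¹ ≡ 27 (mod 31) since 23·27 = 621 ≡ 1, so λ ≡ 26.
  x = λ² - 1 - 24 = 676 - 25 ≡ 0; y = λ·(1 - 0) - 9 ≡ 17. → (0, 17)
5P: (0, 17) + (24, 18). λ = (18 - 17)/(24 - 0) ≡ 1/24 mod 31. 24⁻¹ ≡ 22 (mod 31), so λ ≡ 22.
  x = λ² - 0 - 24 = 484 - 24 ≡ 26; y = λ·(0 - 26) - 17 ≡ 0. → (26, 0)
6P: (26, 0) + (24, 18). λ = (18 - 0)/(24 - 26) ≡ 18/29 mod 31. 29⁻¹ ≡ 15 (mod 31), so λ ≡ 22.
  x = λ² - 26 - 24 = 484 - 50 ≡ 0; y = λ·(26 - 0) - 0 ≡ 14. → (0, 14)
7P: (0, 14) + (24, 18). λ = (18 - 14)/(24 - 0) ≡ 4/24 mod 31. 24⁻¹ ≡ 22 (mod 31), so λ ≡ 26.
  x = λ² - 0 - 24 = 676 - 24 ≡ 1; y = λ·(0 - 1) - 14 ≡ 22. → (1, 22)
8P: (1, 22) + (24, 18). λ = (18 - 22)/(24 - 1) ≡ 27/23 mod 31. 23⁻¹ ≡ 27 (mod 31), so λ ≡ 16.
  x = λ² - 1 - 24 = 256 - 25 ≡ 14; y = λ·(1 - 14) - 22 ≡ 18. → (14, 18)
9P: (14, 18) + (24, 18). λ = (18 - 18)/(24 - 14) ≡ 0/10 mod 31. 10⁻¹ ≡ 28 (mod 31), so λ ≡ 0.
  x = λ² - 14 - 24 = 0 - 38 ≡ 24; y = λ·(14 - 24) - 18 ≡ 13. → (24, 13)
10P: (24, 13) + (24, 18): same x and y₁ ≡ -y₂, so the sum is 𝒪.
10P = 𝒪, so the order is 10.

10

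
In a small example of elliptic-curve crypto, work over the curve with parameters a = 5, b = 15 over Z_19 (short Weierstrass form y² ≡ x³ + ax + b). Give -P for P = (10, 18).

(10, 1)

-(10, 18) = (10, -18 mod 19) = (10, 1).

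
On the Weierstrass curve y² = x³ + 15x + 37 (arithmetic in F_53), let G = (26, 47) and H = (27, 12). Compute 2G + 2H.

(37, 10)

First 2G:
Repeated addition: build up to 2G.
2G: tangent at (26, 47): λ = (3·26² + 15)/(2·47) ≡ 29/41. 41⁻¹ ≡ 22 (mod 53), so λ ≡ 29·22 ≡ 2.
  x = λ² - 26 - 26 = 4 - 52 ≡ 5; y = λ·(26 - 5) - 47 ≡ 48. → (5, 48)
2G = (5, 48).
Next 2H:
Repeated addition: build up to 2H.
2H: tangent at (27, 12): λ = (3·27² + 15)/(2·12) ≡ 29/24. 24⁻¹ ≡ 42 (mod 53) since 24·42 = 1008 ≡ 1, so λ ≡ 29·42 ≡ 52.
  x = λ² - 27 - 27 = 2704 - 54 ≡ 0; y = λ·(27 - 0) - 12 ≡ 14. → (0, 14)
2H = (0, 14).
Finally 2G + 2H:
(5, 48) + (0, 14). λ = (14 - 48)/(0 - 5) ≡ 19/48 mod 53. 48⁻¹ ≡ 21 (mod 53), so λ ≡ 28.
  x = λ² - 5 - 0 = 784 - 5 ≡ 37; y = λ·(5 - 37) - 48 ≡ 10. → (37, 10)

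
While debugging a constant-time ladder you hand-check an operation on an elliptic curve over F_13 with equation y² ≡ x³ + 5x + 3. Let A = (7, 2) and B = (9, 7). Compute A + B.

(7, 2) + (9, 7). λ = (7 - 2)/(9 - 7) ≡ 5/2 mod 13. 2⁻¹ ≡ 7 (mod 13), so λ ≡ 9.
  x = λ² - 7 - 9 = 81 - 16 ≡ 0; y = λ·(7 - 0) - 2 ≡ 9. → (0, 9)

(0, 9)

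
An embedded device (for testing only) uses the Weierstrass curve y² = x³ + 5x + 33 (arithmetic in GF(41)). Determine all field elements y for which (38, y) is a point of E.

x³ + 5x + 33 = 55095 ≡ 32 (mod 41).
Square roots of 32 mod 41: 14 and 27 (since 14² = 196 ≡ 32).

14, 27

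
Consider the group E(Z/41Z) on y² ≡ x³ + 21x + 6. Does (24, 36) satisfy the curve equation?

y² = 36² ≡ 25; x³ + 21x + 6 = 14334 ≡ 25 (mod 41). 25 = 25.

yes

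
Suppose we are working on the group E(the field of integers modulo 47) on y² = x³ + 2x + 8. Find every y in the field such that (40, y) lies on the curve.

x³ + 2x + 8 = 64088 ≡ 27 (mod 47).
Square roots of 27 mod 47: 11 and 36 (since 11² = 121 ≡ 27).

11, 36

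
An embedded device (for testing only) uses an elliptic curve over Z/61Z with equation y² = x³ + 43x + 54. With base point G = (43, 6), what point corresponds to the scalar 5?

(27, 55)

Double-and-add on 5 = (101)₂. Start with G = (43, 6) for the leading 1-bit.
double: tangent at (43, 6): λ = (3·43² + 43)/(2·6) ≡ 39/12. 12⁻¹ ≡ 56 (mod 61), so λ ≡ 39·56 ≡ 49.
  x = λ² - 43 - 43 = 2401 - 86 ≡ 58; y = λ·(43 - 58) - 6 ≡ 52. → (58, 52)
double: tangent at (58, 52): λ = (3·58² + 43)/(2·52) ≡ 9/43. 43⁻¹ ≡ 44 (mod 61) since 43·44 = 1892 ≡ 1, so λ ≡ 9·44 ≡ 30.
  x = λ² - 58 - 58 = 900 - 116 ≡ 52; y = λ·(58 - 52) - 52 ≡ 6. → (52, 6)
add G: (52, 6) + (43, 6). λ = (6 - 6)/(43 - 52) ≡ 0/52 mod 61. 52⁻¹ ≡ 27 (mod 61), so λ ≡ 0.
  x = λ² - 52 - 43 = 0 - 95 ≡ 27; y = λ·(52 - 27) - 6 ≡ 55. → (27, 55)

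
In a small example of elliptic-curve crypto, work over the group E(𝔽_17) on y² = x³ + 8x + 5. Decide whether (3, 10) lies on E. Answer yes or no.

y² = 10² ≡ 15; x³ + 8x + 5 = 56 ≡ 5 (mod 17). 15 ≠ 5.

no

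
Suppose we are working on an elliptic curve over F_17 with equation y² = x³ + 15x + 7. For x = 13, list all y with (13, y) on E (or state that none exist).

6, 11

x³ + 15x + 7 = 2399 ≡ 2 (mod 17).
Square roots of 2 mod 17: 6 and 11 (since 6² = 36 ≡ 2).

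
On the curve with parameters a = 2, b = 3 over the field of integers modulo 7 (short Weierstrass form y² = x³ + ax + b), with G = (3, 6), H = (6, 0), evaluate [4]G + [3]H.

First 4G:
Double-and-add on 4 = (100)₂. Start with G = (3, 6) for the leading 1-bit.
double: tangent at (3, 6): λ = (3·3² + 2)/(2·6) ≡ 1/5. 5⁻¹ ≡ 3 (mod 7), so λ ≡ 1·3 ≡ 3.
  x = λ² - 3 - 3 = 9 - 6 ≡ 3; y = λ·(3 - 3) - 6 ≡ 1. → (3, 1)
double: tangent at (3, 1): λ = (3·3² + 2)/(2·1) ≡ 1/2. 2⁻¹ ≡ 4 (mod 7), so λ ≡ 1·4 ≡ 4.
  x = λ² - 3 - 3 = 16 - 6 ≡ 3; y = λ·(3 - 3) - 1 ≡ 6. → (3, 6)
4G = (3, 6).
Next 3H:
Repeated addition: build up to 3H.
2H: (6, 0) + (6, 0): same x and y₁ ≡ -y₂, so the sum is O.
3H: O + (6, 0) = (6, 0) (identity).
3H = (6, 0).
Finally 4G + 3H:
(3, 6) + (6, 0). λ = (0 - 6)/(6 - 3) ≡ 1/3 mod 7. 3⁻¹ ≡ 5 (mod 7), so λ ≡ 5.
  x = λ² - 3 - 6 = 25 - 9 ≡ 2; y = λ·(3 - 2) - 6 ≡ 6. → (2, 6)

(2, 6)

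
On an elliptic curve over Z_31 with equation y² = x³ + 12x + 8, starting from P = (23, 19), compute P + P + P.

Repeated addition: build up to 3P.
2P: tangent at (23, 19): λ = (3·23² + 12)/(2·19) ≡ 18/7. 7⁻¹ ≡ 9 (mod 31), so λ ≡ 18·9 ≡ 7.
  x = λ² - 23 - 23 = 49 - 46 ≡ 3; y = λ·(23 - 3) - 19 ≡ 28. → (3, 28)
3P: (3, 28) + (23, 19). λ = (19 - 28)/(23 - 3) ≡ 22/20 mod 31. 20⁻¹ ≡ 14 (mod 31) since 20·14 = 280 ≡ 1, so λ ≡ 29.
  x = λ² - 3 - 23 = 841 - 26 ≡ 9; y = λ·(3 - 9) - 28 ≡ 15. → (9, 15)

(9, 15)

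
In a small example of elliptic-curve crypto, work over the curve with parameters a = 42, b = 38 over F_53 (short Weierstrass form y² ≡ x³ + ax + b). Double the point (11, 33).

(30, 7)

tangent at (11, 33): λ = (3·11² + 42)/(2·33) ≡ 34/13. 13⁻¹ ≡ 49 (mod 53), so λ ≡ 34·49 ≡ 23.
  x = λ² - 11 - 11 = 529 - 22 ≡ 30; y = λ·(11 - 30) - 33 ≡ 7. → (30, 7)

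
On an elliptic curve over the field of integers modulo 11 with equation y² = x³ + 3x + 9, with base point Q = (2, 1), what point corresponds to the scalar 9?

Repeated addition: build up to 9Q.
2Q: tangent at (2, 1): λ = (3·2² + 3)/(2·1) ≡ 4/2. 2⁻¹ ≡ 6 (mod 11) since 2·6 = 12 ≡ 1, so λ ≡ 4·6 ≡ 2.
  x = λ² - 2 - 2 = 4 - 4 ≡ 0; y = λ·(2 - 0) - 1 ≡ 3. → (0, 3)
3Q: (0, 3) + (2, 1). λ = (1 - 3)/(2 - 0) ≡ 9/2 mod 11. 2⁻¹ ≡ 6 (mod 11), so λ ≡ 10.
  x = λ² - 0 - 2 = 100 - 2 ≡ 10; y = λ·(0 - 10) - 3 ≡ 7. → (10, 7)
4Q: (10, 7) + (2, 1). λ = (1 - 7)/(2 - 10) ≡ 5/3 mod 11. 3⁻¹ ≡ 4 (mod 11) since 3·4 = 12 ≡ 1, so λ ≡ 9.
  x = λ² - 10 - 2 = 81 - 12 ≡ 3; y = λ·(10 - 3) - 7 ≡ 1. → (3, 1)
5Q: (3, 1) + (2, 1). λ = (1 - 1)/(2 - 3) ≡ 0/10 mod 11. 10⁻¹ ≡ 10 (mod 11) since 10·10 = 100 ≡ 1, so λ ≡ 0.
  x = λ² - 3 - 2 = 0 - 5 ≡ 6; y = λ·(3 - 6) - 1 ≡ 10. → (6, 10)
6Q: (6, 10) + (2, 1). λ = (1 - 10)/(2 - 6) ≡ 2/7 mod 11. 7⁻¹ ≡ 8 (mod 11), so λ ≡ 5.
  x = λ² - 6 - 2 = 25 - 8 ≡ 6; y = λ·(6 - 6) - 10 ≡ 1. → (6, 1)
7Q: (6, 1) + (2, 1). λ = (1 - 1)/(2 - 6) ≡ 0/7 mod 11. 7⁻¹ ≡ 8 (mod 11) since 7·8 = 56 ≡ 1, so λ ≡ 0.
  x = λ² - 6 - 2 = 0 - 8 ≡ 3; y = λ·(6 - 3) - 1 ≡ 10. → (3, 10)
8Q: (3, 10) + (2, 1). λ = (1 - 10)/(2 - 3) ≡ 2/10 mod 11. 10⁻¹ ≡ 10 (mod 11), so λ ≡ 9.
  x = λ² - 3 - 2 = 81 - 5 ≡ 10; y = λ·(3 - 10) - 10 ≡ 4. → (10, 4)
9Q: (10, 4) + (2, 1). λ = (1 - 4)/(2 - 10) ≡ 8/3 mod 11. 3⁻¹ ≡ 4 (mod 11), so λ ≡ 10.
  x = λ² - 10 - 2 = 100 - 12 ≡ 0; y = λ·(10 - 0) - 4 ≡ 8. → (0, 8)

(0, 8)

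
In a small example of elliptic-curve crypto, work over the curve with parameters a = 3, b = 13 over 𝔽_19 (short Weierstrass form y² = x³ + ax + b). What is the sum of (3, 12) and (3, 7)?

The two points share x = 3 and their y-coordinates satisfy 12 + 7 ≡ 0 (mod 19), so they are inverses. Their sum is O.

O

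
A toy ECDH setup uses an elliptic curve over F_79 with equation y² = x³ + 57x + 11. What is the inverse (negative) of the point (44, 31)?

-(44, 31) = (44, -31 mod 79) = (44, 48).

(44, 48)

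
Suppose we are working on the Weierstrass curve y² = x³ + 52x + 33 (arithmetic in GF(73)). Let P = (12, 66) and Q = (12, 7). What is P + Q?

The two points share x = 12 and their y-coordinates satisfy 66 + 7 ≡ 0 (mod 73), so they are inverses. Their sum is the point at infinity.

O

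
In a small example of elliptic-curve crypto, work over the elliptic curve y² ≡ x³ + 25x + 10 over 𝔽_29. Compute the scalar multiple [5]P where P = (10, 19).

Double-and-add on 5 = (101)₂. Start with P = (10, 19) for the leading 1-bit.
double: tangent at (10, 19): λ = (3·10² + 25)/(2·19) ≡ 6/9. 9⁻¹ ≡ 13 (mod 29), so λ ≡ 6·13 ≡ 20.
  x = λ² - 10 - 10 = 400 - 20 ≡ 3; y = λ·(10 - 3) - 19 ≡ 5. → (3, 5)
double: tangent at (3, 5): λ = (3·3² + 25)/(2·5) ≡ 23/10. 10⁻¹ ≡ 3 (mod 29), so λ ≡ 23·3 ≡ 11.
  x = λ² - 3 - 3 = 121 - 6 ≡ 28; y = λ·(3 - 28) - 5 ≡ 10. → (28, 10)
add P: (28, 10) + (10, 19). λ = (19 - 10)/(10 - 28) ≡ 9/11 mod 29. 11⁻¹ ≡ 8 (mod 29), so λ ≡ 14.
  x = λ² - 28 - 10 = 196 - 38 ≡ 13; y = λ·(28 - 13) - 10 ≡ 26. → (13, 26)

(13, 26)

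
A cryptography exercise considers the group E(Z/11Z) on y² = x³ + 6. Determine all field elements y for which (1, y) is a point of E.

x³ + 0x + 6 = 7 ≡ 7 (mod 11).
7 is a non-residue mod 11; no y exists.

none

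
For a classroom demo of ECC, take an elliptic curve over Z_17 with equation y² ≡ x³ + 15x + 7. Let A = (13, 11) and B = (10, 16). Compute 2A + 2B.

(13, 11)

First 2A:
Repeated addition: build up to 2A.
2A: tangent at (13, 11): λ = (3·13² + 15)/(2·11) ≡ 12/5. 5⁻¹ ≡ 7 (mod 17) since 5·7 = 35 ≡ 1, so λ ≡ 12·7 ≡ 16.
  x = λ² - 13 - 13 = 256 - 26 ≡ 9; y = λ·(13 - 9) - 11 ≡ 2. → (9, 2)
2A = (9, 2).
Next 2B:
Repeated addition: build up to 2B.
2B: tangent at (10, 16): λ = (3·10² + 15)/(2·16) ≡ 9/15. 15⁻¹ ≡ 8 (mod 17), so λ ≡ 9·8 ≡ 4.
  x = λ² - 10 - 10 = 16 - 20 ≡ 13; y = λ·(10 - 13) - 16 ≡ 6. → (13, 6)
2B = (13, 6).
Finally 2A + 2B:
(9, 2) + (13, 6). λ = (6 - 2)/(13 - 9) ≡ 4/4 mod 17. 4⁻¹ ≡ 13 (mod 17), so λ ≡ 1.
  x = λ² - 9 - 13 = 1 - 22 ≡ 13; y = λ·(9 - 13) - 2 ≡ 11. → (13, 11)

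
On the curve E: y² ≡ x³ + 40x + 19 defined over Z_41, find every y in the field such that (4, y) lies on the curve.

none

x³ + 40x + 19 = 243 ≡ 38 (mod 41).
38 is a non-residue mod 41; no y exists.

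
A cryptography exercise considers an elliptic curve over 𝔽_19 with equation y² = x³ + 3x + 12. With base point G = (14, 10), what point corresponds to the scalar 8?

Double-and-add on 8 = (1000)₂. Start with G = (14, 10) for the leading 1-bit.
double: tangent at (14, 10): λ = (3·14² + 3)/(2·10) ≡ 2/1. 1⁻¹ ≡ 1 (mod 19) since 1·1 = 1 ≡ 1, so λ ≡ 2·1 ≡ 2.
  x = λ² - 14 - 14 = 4 - 28 ≡ 14; y = λ·(14 - 14) - 10 ≡ 9. → (14, 9)
double: tangent at (14, 9): λ = (3·14² + 3)/(2·9) ≡ 2/18. 18⁻¹ ≡ 18 (mod 19) since 18·18 = 324 ≡ 1, so λ ≡ 2·18 ≡ 17.
  x = λ² - 14 - 14 = 289 - 28 ≡ 14; y = λ·(14 - 14) - 9 ≡ 10. → (14, 10)
double: tangent at (14, 10): λ = (3·14² + 3)/(2·10) ≡ 2/1. 1⁻¹ ≡ 1 (mod 19), so λ ≡ 2·1 ≡ 2.
  x = λ² - 14 - 14 = 4 - 28 ≡ 14; y = λ·(14 - 14) - 10 ≡ 9. → (14, 9)

(14, 9)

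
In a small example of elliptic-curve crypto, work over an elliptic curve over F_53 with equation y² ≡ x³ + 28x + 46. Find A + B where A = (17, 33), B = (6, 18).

(45, 30)

(17, 33) + (6, 18). λ = (18 - 33)/(6 - 17) ≡ 38/42 mod 53. 42⁻¹ ≡ 24 (mod 53), so λ ≡ 11.
  x = λ² - 17 - 6 = 121 - 23 ≡ 45; y = λ·(17 - 45) - 33 ≡ 30. → (45, 30)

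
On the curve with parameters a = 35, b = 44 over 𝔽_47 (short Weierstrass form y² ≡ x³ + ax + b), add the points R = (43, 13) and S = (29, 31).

(39, 2)

(43, 13) + (29, 31). λ = (31 - 13)/(29 - 43) ≡ 18/33 mod 47. 33⁻¹ ≡ 10 (mod 47) since 33·10 = 330 ≡ 1, so λ ≡ 39.
  x = λ² - 43 - 29 = 1521 - 72 ≡ 39; y = λ·(43 - 39) - 13 ≡ 2. → (39, 2)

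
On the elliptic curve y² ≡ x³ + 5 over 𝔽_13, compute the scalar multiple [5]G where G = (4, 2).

(4, 2)

Repeated addition: build up to 5G.
2G: tangent at (4, 2): λ = (3·4² + 0)/(2·2) ≡ 9/4. 4⁻¹ ≡ 10 (mod 13), so λ ≡ 9·10 ≡ 12.
  x = λ² - 4 - 4 = 144 - 8 ≡ 6; y = λ·(4 - 6) - 2 ≡ 0. → (6, 0)
3G: (6, 0) + (4, 2). λ = (2 - 0)/(4 - 6) ≡ 2/11 mod 13. 11⁻¹ ≡ 6 (mod 13) since 11·6 = 66 ≡ 1, so λ ≡ 12.
  x = λ² - 6 - 4 = 144 - 10 ≡ 4; y = λ·(6 - 4) - 0 ≡ 11. → (4, 11)
4G: (4, 11) + (4, 2): same x and y₁ ≡ -y₂, so the sum is O.
5G: O + (4, 2) = (4, 2) (identity).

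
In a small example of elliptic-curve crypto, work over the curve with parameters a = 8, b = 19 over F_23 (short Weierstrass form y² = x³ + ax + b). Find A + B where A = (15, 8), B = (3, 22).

(7, 21)

(15, 8) + (3, 22). λ = (22 - 8)/(3 - 15) ≡ 14/11 mod 23. 11⁻¹ ≡ 21 (mod 23), so λ ≡ 18.
  x = λ² - 15 - 3 = 324 - 18 ≡ 7; y = λ·(15 - 7) - 8 ≡ 21. → (7, 21)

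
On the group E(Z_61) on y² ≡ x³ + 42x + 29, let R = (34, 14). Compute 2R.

tangent at (34, 14): λ = (3·34² + 42)/(2·14) ≡ 33/28. 28⁻¹ ≡ 24 (mod 61), so λ ≡ 33·24 ≡ 60.
  x = λ² - 34 - 34 = 3600 - 68 ≡ 55; y = λ·(34 - 55) - 14 ≡ 7. → (55, 7)

(55, 7)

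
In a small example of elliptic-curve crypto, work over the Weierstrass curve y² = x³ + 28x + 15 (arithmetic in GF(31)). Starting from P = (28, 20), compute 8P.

Repeated addition: build up to 8P.
2P: tangent at (28, 20): λ = (3·28² + 28)/(2·20) ≡ 24/9. 9⁻¹ ≡ 7 (mod 31), so λ ≡ 24·7 ≡ 13.
  x = λ² - 28 - 28 = 169 - 56 ≡ 20; y = λ·(28 - 20) - 20 ≡ 22. → (20, 22)
3P: (20, 22) + (28, 20). λ = (20 - 22)/(28 - 20) ≡ 29/8 mod 31. 8⁻¹ ≡ 4 (mod 31), so λ ≡ 23.
  x = λ² - 20 - 28 = 529 - 48 ≡ 16; y = λ·(20 - 16) - 22 ≡ 8. → (16, 8)
4P: (16, 8) + (28, 20). λ = (20 - 8)/(28 - 16) ≡ 12/12 mod 31. 12⁻¹ ≡ 13 (mod 31) since 12·13 = 156 ≡ 1, so λ ≡ 1.
  x = λ² - 16 - 28 = 1 - 44 ≡ 19; y = λ·(16 - 19) - 8 ≡ 20. → (19, 20)
5P: (19, 20) + (28, 20). λ = (20 - 20)/(28 - 19) ≡ 0/9 mod 31. 9⁻¹ ≡ 7 (mod 31), so λ ≡ 0.
  x = λ² - 19 - 28 = 0 - 47 ≡ 15; y = λ·(19 - 15) - 20 ≡ 11. → (15, 11)
6P: (15, 11) + (28, 20). λ = (20 - 11)/(28 - 15) ≡ 9/13 mod 31. 13⁻¹ ≡ 12 (mod 31), so λ ≡ 15.
  x = λ² - 15 - 28 = 225 - 43 ≡ 27; y = λ·(15 - 27) - 11 ≡ 26. → (27, 26)
7P: (27, 26) + (28, 20). λ = (20 - 26)/(28 - 27) ≡ 25/1 mod 31. 1⁻¹ ≡ 1 (mod 31), so λ ≡ 25.
  x = λ² - 27 - 28 = 625 - 55 ≡ 12; y = λ·(27 - 12) - 26 ≡ 8. → (12, 8)
8P: (12, 8) + (28, 20). λ = (20 - 8)/(28 - 12) ≡ 12/16 mod 31. 16⁻¹ ≡ 2 (mod 31) since 16·2 = 32 ≡ 1, so λ ≡ 24.
  x = λ² - 12 - 28 = 576 - 40 ≡ 9; y = λ·(12 - 9) - 8 ≡ 2. → (9, 2)

(9, 2)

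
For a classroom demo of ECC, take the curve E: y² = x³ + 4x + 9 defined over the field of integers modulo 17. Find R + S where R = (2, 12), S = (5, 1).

(14, 15)

(2, 12) + (5, 1). λ = (1 - 12)/(5 - 2) ≡ 6/3 mod 17. 3⁻¹ ≡ 6 (mod 17), so λ ≡ 2.
  x = λ² - 2 - 5 = 4 - 7 ≡ 14; y = λ·(2 - 14) - 12 ≡ 15. → (14, 15)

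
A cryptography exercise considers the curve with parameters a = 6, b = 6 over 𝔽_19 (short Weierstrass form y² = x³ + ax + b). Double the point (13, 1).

tangent at (13, 1): λ = (3·13² + 6)/(2·1) ≡ 0/2. 2⁻¹ ≡ 10 (mod 19), so λ ≡ 0·10 ≡ 0.
  x = λ² - 13 - 13 = 0 - 26 ≡ 12; y = λ·(13 - 12) - 1 ≡ 18. → (12, 18)

(12, 18)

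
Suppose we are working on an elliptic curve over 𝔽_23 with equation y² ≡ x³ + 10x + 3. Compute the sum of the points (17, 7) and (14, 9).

(17, 7) + (14, 9). λ = (9 - 7)/(14 - 17) ≡ 2/20 mod 23. 20⁻¹ ≡ 15 (mod 23), so λ ≡ 7.
  x = λ² - 17 - 14 = 49 - 31 ≡ 18; y = λ·(17 - 18) - 7 ≡ 9. → (18, 9)

(18, 9)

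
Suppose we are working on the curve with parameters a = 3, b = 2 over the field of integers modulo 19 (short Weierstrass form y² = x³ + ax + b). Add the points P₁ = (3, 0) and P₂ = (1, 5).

(7, 10)

(3, 0) + (1, 5). λ = (5 - 0)/(1 - 3) ≡ 5/17 mod 19. 17⁻¹ ≡ 9 (mod 19), so λ ≡ 7.
  x = λ² - 3 - 1 = 49 - 4 ≡ 7; y = λ·(3 - 7) - 0 ≡ 10. → (7, 10)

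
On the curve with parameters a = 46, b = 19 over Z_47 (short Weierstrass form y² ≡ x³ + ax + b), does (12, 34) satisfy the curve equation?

no

y² = 34² ≡ 28; x³ + 46x + 19 = 2299 ≡ 43 (mod 47). 28 ≠ 43.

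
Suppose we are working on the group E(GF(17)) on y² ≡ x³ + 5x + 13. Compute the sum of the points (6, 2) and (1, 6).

(12, 13)

(6, 2) + (1, 6). λ = (6 - 2)/(1 - 6) ≡ 4/12 mod 17. 12⁻¹ ≡ 10 (mod 17) since 12·10 = 120 ≡ 1, so λ ≡ 6.
  x = λ² - 6 - 1 = 36 - 7 ≡ 12; y = λ·(6 - 12) - 2 ≡ 13. → (12, 13)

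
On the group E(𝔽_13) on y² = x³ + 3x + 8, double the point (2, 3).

(12, 11)

tangent at (2, 3): λ = (3·2² + 3)/(2·3) ≡ 2/6. 6⁻¹ ≡ 11 (mod 13) since 6·11 = 66 ≡ 1, so λ ≡ 2·11 ≡ 9.
  x = λ² - 2 - 2 = 81 - 4 ≡ 12; y = λ·(2 - 12) - 3 ≡ 11. → (12, 11)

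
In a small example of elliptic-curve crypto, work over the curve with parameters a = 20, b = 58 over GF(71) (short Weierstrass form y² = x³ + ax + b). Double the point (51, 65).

tangent at (51, 65): λ = (3·51² + 20)/(2·65) ≡ 13/59. 59⁻¹ ≡ 65 (mod 71), so λ ≡ 13·65 ≡ 64.
  x = λ² - 51 - 51 = 4096 - 102 ≡ 18; y = λ·(51 - 18) - 65 ≡ 59. → (18, 59)

(18, 59)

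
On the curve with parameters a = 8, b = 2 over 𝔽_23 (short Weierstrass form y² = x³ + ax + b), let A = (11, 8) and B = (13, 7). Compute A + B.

(11, 8) + (13, 7). λ = (7 - 8)/(13 - 11) ≡ 22/2 mod 23. 2⁻¹ ≡ 12 (mod 23), so λ ≡ 11.
  x = λ² - 11 - 13 = 121 - 24 ≡ 5; y = λ·(11 - 5) - 8 ≡ 12. → (5, 12)

(5, 12)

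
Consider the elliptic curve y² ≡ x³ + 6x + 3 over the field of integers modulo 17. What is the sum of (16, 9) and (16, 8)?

O

The two points share x = 16 and their y-coordinates satisfy 9 + 8 ≡ 0 (mod 17), so they are inverses. Their sum is the point at infinity.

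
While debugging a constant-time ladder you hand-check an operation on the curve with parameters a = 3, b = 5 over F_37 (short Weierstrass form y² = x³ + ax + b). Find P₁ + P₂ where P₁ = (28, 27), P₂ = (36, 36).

(13, 13)

(28, 27) + (36, 36). λ = (36 - 27)/(36 - 28) ≡ 9/8 mod 37. 8⁻¹ ≡ 14 (mod 37), so λ ≡ 15.
  x = λ² - 28 - 36 = 225 - 64 ≡ 13; y = λ·(28 - 13) - 27 ≡ 13. → (13, 13)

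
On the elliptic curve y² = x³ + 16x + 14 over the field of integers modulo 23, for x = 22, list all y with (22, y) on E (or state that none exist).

none

x³ + 16x + 14 = 11014 ≡ 20 (mod 23).
20 is a non-residue mod 23; no y exists.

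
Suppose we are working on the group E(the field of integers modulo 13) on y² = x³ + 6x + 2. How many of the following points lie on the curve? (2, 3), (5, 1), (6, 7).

2

(2, 3): 3² ≡ 9, rhs ≡ 9 → on.
(5, 1): 1² ≡ 1, rhs ≡ 1 → on.
(6, 7): 7² ≡ 10, rhs ≡ 7 → off.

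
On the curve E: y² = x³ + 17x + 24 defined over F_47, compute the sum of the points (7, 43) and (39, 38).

(22, 46)

(7, 43) + (39, 38). λ = (38 - 43)/(39 - 7) ≡ 42/32 mod 47. 32⁻¹ ≡ 25 (mod 47) since 32·25 = 800 ≡ 1, so λ ≡ 16.
  x = λ² - 7 - 39 = 256 - 46 ≡ 22; y = λ·(7 - 22) - 43 ≡ 46. → (22, 46)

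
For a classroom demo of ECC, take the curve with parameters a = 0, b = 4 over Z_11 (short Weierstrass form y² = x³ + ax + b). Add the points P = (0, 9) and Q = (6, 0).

(10, 6)

(0, 9) + (6, 0). λ = (0 - 9)/(6 - 0) ≡ 2/6 mod 11. 6⁻¹ ≡ 2 (mod 11), so λ ≡ 4.
  x = λ² - 0 - 6 = 16 - 6 ≡ 10; y = λ·(0 - 10) - 9 ≡ 6. → (10, 6)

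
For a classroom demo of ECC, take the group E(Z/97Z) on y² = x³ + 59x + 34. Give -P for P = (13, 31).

(13, 66)

-(13, 31) = (13, -31 mod 97) = (13, 66).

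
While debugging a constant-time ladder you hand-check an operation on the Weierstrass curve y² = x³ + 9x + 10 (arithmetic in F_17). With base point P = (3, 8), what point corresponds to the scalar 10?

Double-and-add on 10 = (1010)₂. Start with P = (3, 8) for the leading 1-bit.
double: tangent at (3, 8): λ = (3·3² + 9)/(2·8) ≡ 2/16. 16⁻¹ ≡ 16 (mod 17) since 16·16 = 256 ≡ 1, so λ ≡ 2·16 ≡ 15.
  x = λ² - 3 - 3 = 225 - 6 ≡ 15; y = λ·(3 - 15) - 8 ≡ 16. → (15, 16)
double: tangent at (15, 16): λ = (3·15² + 9)/(2·16) ≡ 4/15. 15⁻¹ ≡ 8 (mod 17), so λ ≡ 4·8 ≡ 15.
  x = λ² - 15 - 15 = 225 - 30 ≡ 8; y = λ·(15 - 8) - 16 ≡ 4. → (8, 4)
add P: (8, 4) + (3, 8). λ = (8 - 4)/(3 - 8) ≡ 4/12 mod 17. 12⁻¹ ≡ 10 (mod 17), so λ ≡ 6.
  x = λ² - 8 - 3 = 36 - 11 ≡ 8; y = λ·(8 - 8) - 4 ≡ 13. → (8, 13)
double: tangent at (8, 13): λ = (3·8² + 9)/(2·13) ≡ 14/9. 9⁻¹ ≡ 2 (mod 17), so λ ≡ 14·2 ≡ 11.
  x = λ² - 8 - 8 = 121 - 16 ≡ 3; y = λ·(8 - 3) - 13 ≡ 8. → (3, 8)

(3, 8)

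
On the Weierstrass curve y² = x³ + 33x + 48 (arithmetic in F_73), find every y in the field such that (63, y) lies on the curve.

18, 55

x³ + 33x + 48 = 252174 ≡ 32 (mod 73).
Square roots of 32 mod 73: 18 and 55 (since 18² = 324 ≡ 32).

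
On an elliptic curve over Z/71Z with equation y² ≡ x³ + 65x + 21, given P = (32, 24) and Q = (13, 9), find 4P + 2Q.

First 4P:
Repeated addition: build up to 4P.
2P: tangent at (32, 24): λ = (3·32² + 65)/(2·24) ≡ 13/48. 48⁻¹ ≡ 37 (mod 71), so λ ≡ 13·37 ≡ 55.
  x = λ² - 32 - 32 = 3025 - 64 ≡ 50; y = λ·(32 - 50) - 24 ≡ 51. → (50, 51)
3P: (50, 51) + (32, 24). λ = (24 - 51)/(32 - 50) ≡ 44/53 mod 71. 53⁻¹ ≡ 67 (mod 71), so λ ≡ 37.
  x = λ² - 50 - 32 = 1369 - 82 ≡ 9; y = λ·(50 - 9) - 51 ≡ 46. → (9, 46)
4P: (9, 46) + (32, 24). λ = (24 - 46)/(32 - 9) ≡ 49/23 mod 71. 23⁻¹ ≡ 34 (mod 71), so λ ≡ 33.
  x = λ² - 9 - 32 = 1089 - 41 ≡ 54; y = λ·(9 - 54) - 46 ≡ 31. → (54, 31)
4P = (54, 31).
Next 2Q:
Repeated addition: build up to 2Q.
2Q: tangent at (13, 9): λ = (3·13² + 65)/(2·9) ≡ 4/18. 18⁻¹ ≡ 4 (mod 71) since 18·4 = 72 ≡ 1, so λ ≡ 4·4 ≡ 16.
  x = λ² - 13 - 13 = 256 - 26 ≡ 17; y = λ·(13 - 17) - 9 ≡ 69. → (17, 69)
2Q = (17, 69).
Finally 4P + 2Q:
(54, 31) + (17, 69). λ = (69 - 31)/(17 - 54) ≡ 38/34 mod 71. 34⁻¹ ≡ 23 (mod 71), so λ ≡ 22.
  x = λ² - 54 - 17 = 484 - 71 ≡ 58; y = λ·(54 - 58) - 31 ≡ 23. → (58, 23)

(58, 23)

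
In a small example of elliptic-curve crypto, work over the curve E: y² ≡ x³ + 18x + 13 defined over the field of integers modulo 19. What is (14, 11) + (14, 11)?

tangent at (14, 11): λ = (3·14² + 18)/(2·11) ≡ 17/3. 3⁻¹ ≡ 13 (mod 19) since 3·13 = 39 ≡ 1, so λ ≡ 17·13 ≡ 12.
  x = λ² - 14 - 14 = 144 - 28 ≡ 2; y = λ·(14 - 2) - 11 ≡ 0. → (2, 0)

(2, 0)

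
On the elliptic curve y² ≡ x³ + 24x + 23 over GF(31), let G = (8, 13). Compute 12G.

Repeated addition: build up to 12G.
2G: tangent at (8, 13): λ = (3·8² + 24)/(2·13) ≡ 30/26. 26⁻¹ ≡ 6 (mod 31), so λ ≡ 30·6 ≡ 25.
  x = λ² - 8 - 8 = 625 - 16 ≡ 20; y = λ·(8 - 20) - 13 ≡ 28. → (20, 28)
3G: (20, 28) + (8, 13). λ = (13 - 28)/(8 - 20) ≡ 16/19 mod 31. 19⁻¹ ≡ 18 (mod 31) since 19·18 = 342 ≡ 1, so λ ≡ 9.
  x = λ² - 20 - 8 = 81 - 28 ≡ 22; y = λ·(20 - 22) - 28 ≡ 16. → (22, 16)
4G: (22, 16) + (8, 13). λ = (13 - 16)/(8 - 22) ≡ 28/17 mod 31. 17⁻¹ ≡ 11 (mod 31) since 17·11 = 187 ≡ 1, so λ ≡ 29.
  x = λ² - 22 - 8 = 841 - 30 ≡ 5; y = λ·(22 - 5) - 16 ≡ 12. → (5, 12)
5G: (5, 12) + (8, 13). λ = (13 - 12)/(8 - 5) ≡ 1/3 mod 31. 3⁻¹ ≡ 21 (mod 31), so λ ≡ 21.
  x = λ² - 5 - 8 = 441 - 13 ≡ 25; y = λ·(5 - 25) - 12 ≡ 2. → (25, 2)
6G: (25, 2) + (8, 13). λ = (13 - 2)/(8 - 25) ≡ 11/14 mod 31. 14⁻¹ ≡ 20 (mod 31), so λ ≡ 3.
  x = λ² - 25 - 8 = 9 - 33 ≡ 7; y = λ·(25 - 7) - 2 ≡ 21. → (7, 21)
7G: (7, 21) + (8, 13). λ = (13 - 21)/(8 - 7) ≡ 23/1 mod 31. 1⁻¹ ≡ 1 (mod 31), so λ ≡ 23.
  x = λ² - 7 - 8 = 529 - 15 ≡ 18; y = λ·(7 - 18) - 21 ≡ 5. → (18, 5)
8G: (18, 5) + (8, 13). λ = (13 - 5)/(8 - 18) ≡ 8/21 mod 31. 21⁻¹ ≡ 3 (mod 31), so λ ≡ 24.
  x = λ² - 18 - 8 = 576 - 26 ≡ 23; y = λ·(18 - 23) - 5 ≡ 30. → (23, 30)
9G: (23, 30) + (8, 13). λ = (13 - 30)/(8 - 23) ≡ 14/16 mod 31. 16⁻¹ ≡ 2 (mod 31) since 16·2 = 32 ≡ 1, so λ ≡ 28.
  x = λ² - 23 - 8 = 784 - 31 ≡ 9; y = λ·(23 - 9) - 30 ≡ 21. → (9, 21)
10G: (9, 21) + (8, 13). λ = (13 - 21)/(8 - 9) ≡ 23/30 mod 31. 30⁻¹ ≡ 30 (mod 31) since 30·30 = 900 ≡ 1, so λ ≡ 8.
  x = λ² - 9 - 8 = 64 - 17 ≡ 16; y = λ·(9 - 16) - 21 ≡ 16. → (16, 16)
11G: (16, 16) + (8, 13). λ = (13 - 16)/(8 - 16) ≡ 28/23 mod 31. 23⁻¹ ≡ 27 (mod 31) since 23·27 = 621 ≡ 1, so λ ≡ 12.
  x = λ² - 16 - 8 = 144 - 24 ≡ 27; y = λ·(16 - 27) - 16 ≡ 7. → (27, 7)
12G: (27, 7) + (8, 13). λ = (13 - 7)/(8 - 27) ≡ 6/12 mod 31. 12⁻¹ ≡ 13 (mod 31), so λ ≡ 16.
  x = λ² - 27 - 8 = 256 - 35 ≡ 4; y = λ·(27 - 4) - 7 ≡ 20. → (4, 20)

(4, 20)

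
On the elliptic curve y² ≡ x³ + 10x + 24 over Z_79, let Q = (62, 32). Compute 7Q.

(18, 43)

Repeated addition: build up to 7Q.
2Q: tangent at (62, 32): λ = (3·62² + 10)/(2·32) ≡ 8/64. 64⁻¹ ≡ 21 (mod 79), so λ ≡ 8·21 ≡ 10.
  x = λ² - 62 - 62 = 100 - 124 ≡ 55; y = λ·(62 - 55) - 32 ≡ 38. → (55, 38)
3Q: (55, 38) + (62, 32). λ = (32 - 38)/(62 - 55) ≡ 73/7 mod 79. 7⁻¹ ≡ 34 (mod 79), so λ ≡ 33.
  x = λ² - 55 - 62 = 1089 - 117 ≡ 24; y = λ·(55 - 24) - 38 ≡ 37. → (24, 37)
4Q: (24, 37) + (62, 32). λ = (32 - 37)/(62 - 24) ≡ 74/38 mod 79. 38⁻¹ ≡ 52 (mod 79), so λ ≡ 56.
  x = λ² - 24 - 62 = 3136 - 86 ≡ 48; y = λ·(24 - 48) - 37 ≡ 41. → (48, 41)
5Q: (48, 41) + (62, 32). λ = (32 - 41)/(62 - 48) ≡ 70/14 mod 79. 14⁻¹ ≡ 17 (mod 79), so λ ≡ 5.
  x = λ² - 48 - 62 = 25 - 110 ≡ 73; y = λ·(48 - 73) - 41 ≡ 71. → (73, 71)
6Q: (73, 71) + (62, 32). λ = (32 - 71)/(62 - 73) ≡ 40/68 mod 79. 68⁻¹ ≡ 43 (mod 79), so λ ≡ 61.
  x = λ² - 73 - 62 = 3721 - 135 ≡ 31; y = λ·(73 - 31) - 71 ≡ 42. → (31, 42)
7Q: (31, 42) + (62, 32). λ = (32 - 42)/(62 - 31) ≡ 69/31 mod 79. 31⁻¹ ≡ 51 (mod 79) since 31·51 = 1581 ≡ 1, so λ ≡ 43.
  x = λ² - 31 - 62 = 1849 - 93 ≡ 18; y = λ·(31 - 18) - 42 ≡ 43. → (18, 43)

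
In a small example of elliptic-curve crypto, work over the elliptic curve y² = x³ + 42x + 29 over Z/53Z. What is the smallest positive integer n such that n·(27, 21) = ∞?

2P: tangent at (27, 21): λ = (3·27² + 42)/(2·21) ≡ 3/42. 42⁻¹ ≡ 24 (mod 53), so λ ≡ 3·24 ≡ 19.
  x = λ² - 27 - 27 = 361 - 54 ≡ 42; y = λ·(27 - 42) - 21 ≡ 12. → (42, 12)
3P: (42, 12) + (27, 21). λ = (21 - 12)/(27 - 42) ≡ 9/38 mod 53. 38⁻¹ ≡ 7 (mod 53) since 38·7 = 266 ≡ 1, so λ ≡ 10.
  x = λ² - 42 - 27 = 100 - 69 ≡ 31; y = λ·(42 - 31) - 12 ≡ 45. → (31, 45)
4P: (31, 45) + (27, 21). λ = (21 - 45)/(27 - 31) ≡ 29/49 mod 53. 49⁻¹ ≡ 13 (mod 53), so λ ≡ 6.
  x = λ² - 31 - 27 = 36 - 58 ≡ 31; y = λ·(31 - 31) - 45 ≡ 8. → (31, 8)
5P: (31, 8) + (27, 21). λ = (21 - 8)/(27 - 31) ≡ 13/49 mod 53. 49⁻¹ ≡ 13 (mod 53) since 49·13 = 637 ≡ 1, so λ ≡ 10.
  x = λ² - 31 - 27 = 100 - 58 ≡ 42; y = λ·(31 - 42) - 8 ≡ 41. → (42, 41)
6P: (42, 41) + (27, 21). λ = (21 - 41)/(27 - 42) ≡ 33/38 mod 53. 38⁻¹ ≡ 7 (mod 53) since 38·7 = 266 ≡ 1, so λ ≡ 19.
  x = λ² - 42 - 27 = 361 - 69 ≡ 27; y = λ·(42 - 27) - 41 ≡ 32. → (27, 32)
7P: (27, 32) + (27, 21): same x and y₁ ≡ -y₂, so the sum is ∞.
7P = ∞, so the order is 7.

7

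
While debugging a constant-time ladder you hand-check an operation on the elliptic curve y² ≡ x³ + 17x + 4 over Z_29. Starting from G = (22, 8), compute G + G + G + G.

(3, 16)

Repeated addition: build up to 4G.
2G: tangent at (22, 8): λ = (3·22² + 17)/(2·8) ≡ 19/16. 16⁻¹ ≡ 20 (mod 29), so λ ≡ 19·20 ≡ 3.
  x = λ² - 22 - 22 = 9 - 44 ≡ 23; y = λ·(22 - 23) - 8 ≡ 18. → (23, 18)
3G: (23, 18) + (22, 8). λ = (8 - 18)/(22 - 23) ≡ 19/28 mod 29. 28⁻¹ ≡ 28 (mod 29) since 28·28 = 784 ≡ 1, so λ ≡ 10.
  x = λ² - 23 - 22 = 100 - 45 ≡ 26; y = λ·(23 - 26) - 18 ≡ 10. → (26, 10)
4G: (26, 10) + (22, 8). λ = (8 - 10)/(22 - 26) ≡ 27/25 mod 29. 25⁻¹ ≡ 7 (mod 29) since 25·7 = 175 ≡ 1, so λ ≡ 15.
  x = λ² - 26 - 22 = 225 - 48 ≡ 3; y = λ·(26 - 3) - 10 ≡ 16. → (3, 16)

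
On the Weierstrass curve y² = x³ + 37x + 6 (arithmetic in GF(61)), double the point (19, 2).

tangent at (19, 2): λ = (3·19² + 37)/(2·2) ≡ 22/4. 4⁻¹ ≡ 46 (mod 61) since 4·46 = 184 ≡ 1, so λ ≡ 22·46 ≡ 36.
  x = λ² - 19 - 19 = 1296 - 38 ≡ 38; y = λ·(19 - 38) - 2 ≡ 46. → (38, 46)

(38, 46)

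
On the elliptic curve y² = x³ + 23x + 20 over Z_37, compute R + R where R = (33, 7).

(29, 8)

tangent at (33, 7): λ = (3·33² + 23)/(2·7) ≡ 34/14. 14⁻¹ ≡ 8 (mod 37) since 14·8 = 112 ≡ 1, so λ ≡ 34·8 ≡ 13.
  x = λ² - 33 - 33 = 169 - 66 ≡ 29; y = λ·(33 - 29) - 7 ≡ 8. → (29, 8)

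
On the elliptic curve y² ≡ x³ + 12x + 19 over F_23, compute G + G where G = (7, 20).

(4, 4)

tangent at (7, 20): λ = (3·7² + 12)/(2·20) ≡ 21/17. 17⁻¹ ≡ 19 (mod 23), so λ ≡ 21·19 ≡ 8.
  x = λ² - 7 - 7 = 64 - 14 ≡ 4; y = λ·(7 - 4) - 20 ≡ 4. → (4, 4)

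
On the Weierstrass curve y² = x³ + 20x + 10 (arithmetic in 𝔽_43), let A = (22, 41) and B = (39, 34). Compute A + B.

(3, 22)

(22, 41) + (39, 34). λ = (34 - 41)/(39 - 22) ≡ 36/17 mod 43. 17⁻¹ ≡ 38 (mod 43), so λ ≡ 35.
  x = λ² - 22 - 39 = 1225 - 61 ≡ 3; y = λ·(22 - 3) - 41 ≡ 22. → (3, 22)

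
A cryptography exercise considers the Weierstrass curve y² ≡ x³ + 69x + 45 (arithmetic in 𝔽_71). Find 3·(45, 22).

Write P = (45, 22).
Repeated addition: build up to 3P.
2P: tangent at (45, 22): λ = (3·45² + 69)/(2·22) ≡ 38/44. 44⁻¹ ≡ 21 (mod 71) since 44·21 = 924 ≡ 1, so λ ≡ 38·21 ≡ 17.
  x = λ² - 45 - 45 = 289 - 90 ≡ 57; y = λ·(45 - 57) - 22 ≡ 58. → (57, 58)
3P: (57, 58) + (45, 22). λ = (22 - 58)/(45 - 57) ≡ 35/59 mod 71. 59⁻¹ ≡ 65 (mod 71) since 59·65 = 3835 ≡ 1, so λ ≡ 3.
  x = λ² - 57 - 45 = 9 - 102 ≡ 49; y = λ·(57 - 49) - 58 ≡ 37. → (49, 37)

(49, 37)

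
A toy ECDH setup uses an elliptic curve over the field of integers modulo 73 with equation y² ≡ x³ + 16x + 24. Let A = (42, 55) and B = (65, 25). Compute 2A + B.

(64, 10)

First 2A:
Repeated addition: build up to 2A.
2A: tangent at (42, 55): λ = (3·42² + 16)/(2·55) ≡ 52/37. 37⁻¹ ≡ 2 (mod 73) since 37·2 = 74 ≡ 1, so λ ≡ 52·2 ≡ 31.
  x = λ² - 42 - 42 = 961 - 84 ≡ 1; y = λ·(42 - 1) - 55 ≡ 48. → (1, 48)
2A = (1, 48).
Finally 2A + B:
(1, 48) + (65, 25). λ = (25 - 48)/(65 - 1) ≡ 50/64 mod 73. 64⁻¹ ≡ 8 (mod 73), so λ ≡ 35.
  x = λ² - 1 - 65 = 1225 - 66 ≡ 64; y = λ·(1 - 64) - 48 ≡ 10. → (64, 10)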